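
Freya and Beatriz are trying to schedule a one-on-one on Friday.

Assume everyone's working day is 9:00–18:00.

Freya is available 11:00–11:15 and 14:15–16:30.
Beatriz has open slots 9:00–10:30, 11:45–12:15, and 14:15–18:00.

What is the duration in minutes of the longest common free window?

135 minutes

Freya ∩ Beatriz: 14:15–16:30.
Single common window of 135 minutes.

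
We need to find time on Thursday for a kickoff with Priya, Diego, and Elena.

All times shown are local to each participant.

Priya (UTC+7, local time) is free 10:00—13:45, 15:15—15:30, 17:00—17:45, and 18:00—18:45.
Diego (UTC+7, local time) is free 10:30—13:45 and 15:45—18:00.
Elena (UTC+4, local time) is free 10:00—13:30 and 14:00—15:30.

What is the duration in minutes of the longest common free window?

45 minutes

Priya → UTC: 03:00–06:45, 08:15–08:30, 10:00–10:45, 11:00–11:45.
Diego → UTC: 03:30–06:45, 08:45–11:00.
Elena → UTC: 06:00–09:30, 10:00–11:30.
Priya ∩ Diego: 03:30–06:45, 10:00–10:45.
Priya ∩ Diego ∩ Elena: 06:00–06:45, 10:00–10:45.
Common window lengths: 45, 45 min; longest is 45.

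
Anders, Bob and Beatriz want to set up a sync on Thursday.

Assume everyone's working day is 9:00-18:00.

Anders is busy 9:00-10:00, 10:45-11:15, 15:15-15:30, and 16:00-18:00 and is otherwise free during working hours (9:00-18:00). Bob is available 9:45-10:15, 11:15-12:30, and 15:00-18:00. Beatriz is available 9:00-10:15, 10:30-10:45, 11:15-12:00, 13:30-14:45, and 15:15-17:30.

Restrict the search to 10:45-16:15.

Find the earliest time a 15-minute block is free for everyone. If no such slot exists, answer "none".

Anders free within 09:00–18:00: 10:00–10:45, 11:15–15:15, 15:30–16:00.
Anders ∩ Bob: 10:00–10:15, 11:15–12:30, 15:00–15:15, 15:30–16:00.
Anders ∩ Bob ∩ Beatriz: 10:00–10:15, 11:15–12:00, 15:30–16:00.
Restricted to 10:45–16:15: 11:15–12:00, 15:30–16:00.
Windows ≥ 15 min: 11:15–12:00, 15:30–16:00.
Earliest such window starts at 11:15.

11:15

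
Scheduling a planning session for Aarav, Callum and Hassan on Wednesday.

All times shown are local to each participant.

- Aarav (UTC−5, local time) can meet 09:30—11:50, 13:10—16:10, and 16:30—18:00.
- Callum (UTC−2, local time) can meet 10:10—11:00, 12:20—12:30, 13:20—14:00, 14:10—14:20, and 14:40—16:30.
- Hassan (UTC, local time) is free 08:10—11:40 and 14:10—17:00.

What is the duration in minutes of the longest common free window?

Aarav → UTC: 14:30–16:50, 18:10–21:10, 21:30–23:00.
Callum → UTC: 12:10–13:00, 14:20–14:30, 15:20–16:00, 16:10–16:20, 16:40–18:30.
Hassan → UTC: 08:10–11:40, 14:10–17:00.
Aarav ∩ Callum: 15:20–16:00, 16:10–16:20, 16:40–16:50, 18:10–18:30.
Aarav ∩ Callum ∩ Hassan: 15:20–16:00, 16:10–16:20, 16:40–16:50.
Common window lengths: 40, 10, 10 min; longest is 40.

40 minutes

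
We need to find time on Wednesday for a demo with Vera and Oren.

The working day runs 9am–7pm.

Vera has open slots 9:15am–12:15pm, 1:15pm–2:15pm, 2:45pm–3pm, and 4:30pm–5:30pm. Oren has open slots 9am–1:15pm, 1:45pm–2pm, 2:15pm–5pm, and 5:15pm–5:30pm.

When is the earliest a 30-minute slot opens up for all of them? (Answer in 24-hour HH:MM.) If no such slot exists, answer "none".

09:15

Vera ∩ Oren: 09:15–12:15, 13:45–14:00, 14:45–15:00, 16:30–17:00, 17:15–17:30.
Windows ≥ 30 min: 09:15–12:15, 16:30–17:00.
Earliest such window starts at 09:15.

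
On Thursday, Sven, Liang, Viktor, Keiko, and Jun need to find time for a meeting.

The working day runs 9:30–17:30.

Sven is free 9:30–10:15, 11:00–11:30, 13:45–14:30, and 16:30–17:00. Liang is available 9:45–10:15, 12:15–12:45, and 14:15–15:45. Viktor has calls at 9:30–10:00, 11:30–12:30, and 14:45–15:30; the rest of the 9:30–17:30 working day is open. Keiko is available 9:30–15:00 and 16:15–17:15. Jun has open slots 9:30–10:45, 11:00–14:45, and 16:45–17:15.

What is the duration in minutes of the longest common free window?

15 minutes

Viktor free within 09:30–17:30: 10:00–11:30, 12:30–14:45, 15:30–17:30.
Sven ∩ Liang: 09:45–10:15, 14:15–14:30.
Sven ∩ Liang ∩ Viktor: 10:00–10:15, 14:15–14:30.
Sven ∩ Liang ∩ Viktor ∩ Keiko: 10:00–10:15, 14:15–14:30.
Sven ∩ Liang ∩ Viktor ∩ Keiko ∩ Jun: 10:00–10:15, 14:15–14:30.
Common window lengths: 15, 15 min; longest is 15.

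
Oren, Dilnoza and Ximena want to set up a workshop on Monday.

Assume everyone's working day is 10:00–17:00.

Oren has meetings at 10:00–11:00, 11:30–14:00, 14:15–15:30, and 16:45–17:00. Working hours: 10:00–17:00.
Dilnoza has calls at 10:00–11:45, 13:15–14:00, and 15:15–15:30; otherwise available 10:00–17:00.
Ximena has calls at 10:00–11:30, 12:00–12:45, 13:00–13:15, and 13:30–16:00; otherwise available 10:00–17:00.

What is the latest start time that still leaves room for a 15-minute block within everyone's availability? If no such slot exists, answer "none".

16:30

Oren free within 10:00–17:00: 11:00–11:30, 14:00–14:15, 15:30–16:45.
Dilnoza free within 10:00–17:00: 11:45–13:15, 14:00–15:15, 15:30–17:00.
Ximena free within 10:00–17:00: 11:30–12:00, 12:45–13:00, 13:15–13:30, 16:00–17:00.
Oren ∩ Dilnoza: 14:00–14:15, 15:30–16:45.
Oren ∩ Dilnoza ∩ Ximena: 16:00–16:45.
Windows ≥ 15 min: 16:00–16:45.
Latest start in the last window 16:00–16:45 is 16:45 − 15 min = 16:30.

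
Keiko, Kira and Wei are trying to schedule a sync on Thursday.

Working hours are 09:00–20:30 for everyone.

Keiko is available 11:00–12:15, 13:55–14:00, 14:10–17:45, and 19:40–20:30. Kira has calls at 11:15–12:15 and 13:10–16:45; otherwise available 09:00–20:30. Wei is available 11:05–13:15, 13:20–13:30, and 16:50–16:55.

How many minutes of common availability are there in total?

15 minutes

Kira free within 09:00–20:30: 09:00–11:15, 12:15–13:10, 16:45–20:30.
Keiko ∩ Kira: 11:00–11:15, 16:45–17:45, 19:40–20:30.
Keiko ∩ Kira ∩ Wei: 11:05–11:15, 16:50–16:55.
Total common minutes: 10 + 5 = 15.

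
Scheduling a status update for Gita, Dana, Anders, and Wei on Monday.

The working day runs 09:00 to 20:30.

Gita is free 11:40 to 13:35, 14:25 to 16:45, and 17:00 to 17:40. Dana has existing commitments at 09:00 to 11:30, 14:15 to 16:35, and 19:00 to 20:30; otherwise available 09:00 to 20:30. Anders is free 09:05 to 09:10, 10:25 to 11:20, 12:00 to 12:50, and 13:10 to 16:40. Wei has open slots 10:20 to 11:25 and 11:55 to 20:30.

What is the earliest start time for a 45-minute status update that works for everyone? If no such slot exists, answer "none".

12:00

Dana free within 09:00–20:30: 11:30–14:15, 16:35–19:00.
Gita ∩ Dana: 11:40–13:35, 16:35–16:45, 17:00–17:40.
Gita ∩ Dana ∩ Anders: 12:00–12:50, 13:10–13:35, 16:35–16:40.
Gita ∩ Dana ∩ Anders ∩ Wei: 12:00–12:50, 13:10–13:35, 16:35–16:40.
Windows ≥ 45 min: 12:00–12:50.
Earliest such window starts at 12:00.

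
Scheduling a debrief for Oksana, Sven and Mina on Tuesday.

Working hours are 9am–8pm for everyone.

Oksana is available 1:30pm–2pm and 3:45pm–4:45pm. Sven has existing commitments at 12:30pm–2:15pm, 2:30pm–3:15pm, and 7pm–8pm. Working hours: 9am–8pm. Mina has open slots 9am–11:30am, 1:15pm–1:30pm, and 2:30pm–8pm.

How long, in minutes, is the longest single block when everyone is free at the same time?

60 minutes

Sven free within 09:00–20:00: 09:00–12:30, 14:15–14:30, 15:15–19:00.
Oksana ∩ Sven: 15:45–16:45.
Oksana ∩ Sven ∩ Mina: 15:45–16:45.
Single common window of 60 minutes.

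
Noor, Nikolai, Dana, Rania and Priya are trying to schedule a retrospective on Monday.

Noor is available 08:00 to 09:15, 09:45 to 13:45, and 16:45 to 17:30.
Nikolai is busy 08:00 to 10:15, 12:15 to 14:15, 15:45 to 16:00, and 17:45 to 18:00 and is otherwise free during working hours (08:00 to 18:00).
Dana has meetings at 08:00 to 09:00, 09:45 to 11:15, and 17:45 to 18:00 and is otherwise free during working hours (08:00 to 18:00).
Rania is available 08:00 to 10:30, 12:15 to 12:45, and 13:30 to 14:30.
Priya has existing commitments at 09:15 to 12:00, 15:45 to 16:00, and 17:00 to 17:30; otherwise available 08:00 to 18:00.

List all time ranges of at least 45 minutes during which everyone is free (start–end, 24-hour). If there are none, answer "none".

Nikolai free within 08:00–18:00: 10:15–12:15, 14:15–15:45, 16:00–17:45.
Dana free within 08:00–18:00: 09:00–09:45, 11:15–17:45.
Priya free within 08:00–18:00: 08:00–09:15, 12:00–15:45, 16:00–17:00, 17:30–18:00.
Noor ∩ Nikolai: 10:15–12:15, 16:45–17:30.
Noor ∩ Nikolai ∩ Dana: 11:15–12:15, 16:45–17:30.
Noor ∩ Nikolai ∩ Dana ∩ Rania: (none).
Noor ∩ Nikolai ∩ Dana ∩ Rania ∩ Priya: (none).
Windows ≥ 45 min: (none).

none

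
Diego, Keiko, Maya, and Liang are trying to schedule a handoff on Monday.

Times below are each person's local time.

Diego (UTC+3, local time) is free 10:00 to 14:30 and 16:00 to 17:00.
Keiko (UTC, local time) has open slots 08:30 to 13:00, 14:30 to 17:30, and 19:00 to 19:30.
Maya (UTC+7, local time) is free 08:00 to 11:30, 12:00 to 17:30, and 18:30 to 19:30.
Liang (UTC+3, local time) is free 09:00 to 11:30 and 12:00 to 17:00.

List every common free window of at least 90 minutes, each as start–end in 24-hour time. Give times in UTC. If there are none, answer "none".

09:00–10:30

Diego → UTC: 07:00–11:30, 13:00–14:00.
Keiko → UTC: 08:30–13:00, 14:30–17:30, 19:00–19:30.
Maya → UTC: 01:00–04:30, 05:00–10:30, 11:30–12:30.
Liang → UTC: 06:00–08:30, 09:00–14:00.
Diego ∩ Keiko: 08:30–11:30.
Diego ∩ Keiko ∩ Maya: 08:30–10:30.
Diego ∩ Keiko ∩ Maya ∩ Liang: 09:00–10:30.
Windows ≥ 90 min: 09:00–10:30.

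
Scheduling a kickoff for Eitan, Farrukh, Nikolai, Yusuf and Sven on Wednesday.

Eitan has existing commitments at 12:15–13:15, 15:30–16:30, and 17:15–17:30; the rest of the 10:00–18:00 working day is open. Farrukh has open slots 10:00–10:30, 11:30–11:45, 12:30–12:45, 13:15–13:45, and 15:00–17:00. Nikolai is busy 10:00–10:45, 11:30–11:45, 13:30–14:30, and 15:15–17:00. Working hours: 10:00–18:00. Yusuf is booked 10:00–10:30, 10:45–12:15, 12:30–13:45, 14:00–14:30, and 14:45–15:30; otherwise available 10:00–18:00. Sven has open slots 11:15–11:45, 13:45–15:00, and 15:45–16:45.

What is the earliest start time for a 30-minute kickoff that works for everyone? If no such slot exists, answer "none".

none

Eitan free within 10:00–18:00: 10:00–12:15, 13:15–15:30, 16:30–17:15, 17:30–18:00.
Nikolai free within 10:00–18:00: 10:45–11:30, 11:45–13:30, 14:30–15:15, 17:00–18:00.
Yusuf free within 10:00–18:00: 10:30–10:45, 12:15–12:30, 13:45–14:00, 14:30–14:45, 15:30–18:00.
Eitan ∩ Farrukh: 10:00–10:30, 11:30–11:45, 13:15–13:45, 15:00–15:30, 16:30–17:00.
Eitan ∩ Farrukh ∩ Nikolai: 13:15–13:30, 15:00–15:15.
Eitan ∩ Farrukh ∩ Nikolai ∩ Yusuf: (none).
Eitan ∩ Farrukh ∩ Nikolai ∩ Yusuf ∩ Sven: (none).
Windows ≥ 30 min: (none).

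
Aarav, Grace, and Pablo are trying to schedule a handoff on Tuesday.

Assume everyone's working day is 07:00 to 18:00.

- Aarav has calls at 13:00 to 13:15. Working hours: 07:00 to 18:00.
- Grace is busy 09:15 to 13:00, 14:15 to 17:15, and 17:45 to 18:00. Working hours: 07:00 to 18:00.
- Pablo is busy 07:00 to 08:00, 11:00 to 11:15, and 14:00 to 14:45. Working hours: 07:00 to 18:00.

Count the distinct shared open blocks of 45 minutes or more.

2

Aarav free within 07:00–18:00: 07:00–13:00, 13:15–18:00.
Grace free within 07:00–18:00: 07:00–09:15, 13:00–14:15, 17:15–17:45.
Pablo free within 07:00–18:00: 08:00–11:00, 11:15–14:00, 14:45–18:00.
Aarav ∩ Grace: 07:00–09:15, 13:15–14:15, 17:15–17:45.
Aarav ∩ Grace ∩ Pablo: 08:00–09:15, 13:15–14:00, 17:15–17:45.
Windows ≥ 45 min: 08:00–09:15, 13:15–14:00.
That's 2 windows.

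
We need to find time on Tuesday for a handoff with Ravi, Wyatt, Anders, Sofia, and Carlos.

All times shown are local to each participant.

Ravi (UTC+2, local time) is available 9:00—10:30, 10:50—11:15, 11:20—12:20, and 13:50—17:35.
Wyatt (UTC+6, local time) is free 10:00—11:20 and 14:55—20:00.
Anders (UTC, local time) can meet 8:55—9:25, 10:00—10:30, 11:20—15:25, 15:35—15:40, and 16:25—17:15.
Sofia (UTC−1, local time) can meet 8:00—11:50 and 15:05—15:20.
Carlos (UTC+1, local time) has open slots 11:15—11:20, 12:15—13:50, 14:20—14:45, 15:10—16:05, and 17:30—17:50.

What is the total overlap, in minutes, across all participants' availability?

Ravi → UTC: 07:00–08:30, 08:50–09:15, 09:20–10:20, 11:50–15:35.
Wyatt → UTC: 04:00–05:20, 08:55–14:00.
Anders → UTC: 08:55–09:25, 10:00–10:30, 11:20–15:25, 15:35–15:40, 16:25–17:15.
Sofia → UTC: 09:00–12:50, 16:05–16:20.
Carlos → UTC: 10:15–10:20, 11:15–12:50, 13:20–13:45, 14:10–15:05, 16:30–16:50.
Ravi ∩ Wyatt: 08:55–09:15, 09:20–10:20, 11:50–14:00.
Ravi ∩ Wyatt ∩ Anders: 08:55–09:15, 09:20–09:25, 10:00–10:20, 11:50–14:00.
Ravi ∩ Wyatt ∩ Anders ∩ Sofia: 09:00–09:15, 09:20–09:25, 10:00–10:20, 11:50–12:50.
Ravi ∩ Wyatt ∩ Anders ∩ Sofia ∩ Carlos: 10:15–10:20, 11:50–12:50.
Total common minutes: 5 + 60 = 65.

65 minutes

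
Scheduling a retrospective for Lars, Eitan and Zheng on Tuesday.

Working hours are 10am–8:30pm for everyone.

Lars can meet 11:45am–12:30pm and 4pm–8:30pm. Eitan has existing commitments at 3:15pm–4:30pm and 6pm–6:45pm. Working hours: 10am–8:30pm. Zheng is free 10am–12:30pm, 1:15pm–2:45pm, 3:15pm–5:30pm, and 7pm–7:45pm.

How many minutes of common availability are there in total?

150 minutes

Eitan free within 10:00–20:30: 10:00–15:15, 16:30–18:00, 18:45–20:30.
Lars ∩ Eitan: 11:45–12:30, 16:30–18:00, 18:45–20:30.
Lars ∩ Eitan ∩ Zheng: 11:45–12:30, 16:30–17:30, 19:00–19:45.
Total common minutes: 45 + 60 + 45 = 150.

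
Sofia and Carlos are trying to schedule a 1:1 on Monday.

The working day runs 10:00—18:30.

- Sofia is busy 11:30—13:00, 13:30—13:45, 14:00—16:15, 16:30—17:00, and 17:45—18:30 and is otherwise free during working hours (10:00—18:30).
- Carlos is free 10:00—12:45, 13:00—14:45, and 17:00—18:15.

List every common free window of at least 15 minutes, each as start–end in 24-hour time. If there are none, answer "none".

Sofia free within 10:00–18:30: 10:00–11:30, 13:00–13:30, 13:45–14:00, 16:15–16:30, 17:00–17:45.
Sofia ∩ Carlos: 10:00–11:30, 13:00–13:30, 13:45–14:00, 17:00–17:45.
Windows ≥ 15 min: 10:00–11:30, 13:00–13:30, 13:45–14:00, 17:00–17:45.

10:00–11:30, 13:00–13:30, 13:45–14:00, 17:00–17:45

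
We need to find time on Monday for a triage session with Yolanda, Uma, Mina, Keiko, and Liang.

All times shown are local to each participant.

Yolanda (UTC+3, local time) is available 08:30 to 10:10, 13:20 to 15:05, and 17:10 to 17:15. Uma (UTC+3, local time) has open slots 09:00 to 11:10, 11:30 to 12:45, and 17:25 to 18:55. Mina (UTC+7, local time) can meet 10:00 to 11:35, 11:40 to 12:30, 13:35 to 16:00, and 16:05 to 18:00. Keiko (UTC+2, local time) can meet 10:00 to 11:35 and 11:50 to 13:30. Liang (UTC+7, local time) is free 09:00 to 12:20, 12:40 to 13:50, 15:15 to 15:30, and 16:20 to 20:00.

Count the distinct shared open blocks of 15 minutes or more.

Yolanda → UTC: 05:30–07:10, 10:20–12:05, 14:10–14:15.
Uma → UTC: 06:00–08:10, 08:30–09:45, 14:25–15:55.
Mina → UTC: 03:00–04:35, 04:40–05:30, 06:35–09:00, 09:05–11:00.
Keiko → UTC: 08:00–09:35, 09:50–11:30.
Liang → UTC: 02:00–05:20, 05:40–06:50, 08:15–08:30, 09:20–13:00.
Yolanda ∩ Uma: 06:00–07:10.
Yolanda ∩ Uma ∩ Mina: 06:35–07:10.
Yolanda ∩ Uma ∩ Mina ∩ Keiko: (none).
Yolanda ∩ Uma ∩ Mina ∩ Keiko ∩ Liang: (none).
Windows ≥ 15 min: (none).
That's 0 windows.

0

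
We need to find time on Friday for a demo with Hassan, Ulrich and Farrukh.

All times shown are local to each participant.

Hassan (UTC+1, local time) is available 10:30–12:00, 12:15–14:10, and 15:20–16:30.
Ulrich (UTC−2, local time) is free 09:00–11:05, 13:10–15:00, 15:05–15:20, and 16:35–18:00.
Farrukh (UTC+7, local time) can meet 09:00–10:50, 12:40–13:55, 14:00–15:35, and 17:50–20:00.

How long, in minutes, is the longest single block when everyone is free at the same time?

Hassan → UTC: 09:30–11:00, 11:15–13:10, 14:20–15:30.
Ulrich → UTC: 11:00–13:05, 15:10–17:00, 17:05–17:20, 18:35–20:00.
Farrukh → UTC: 02:00–03:50, 05:40–06:55, 07:00–08:35, 10:50–13:00.
Hassan ∩ Ulrich: 11:15–13:05, 15:10–15:30.
Hassan ∩ Ulrich ∩ Farrukh: 11:15–13:00.
Single common window of 105 minutes.

105 minutes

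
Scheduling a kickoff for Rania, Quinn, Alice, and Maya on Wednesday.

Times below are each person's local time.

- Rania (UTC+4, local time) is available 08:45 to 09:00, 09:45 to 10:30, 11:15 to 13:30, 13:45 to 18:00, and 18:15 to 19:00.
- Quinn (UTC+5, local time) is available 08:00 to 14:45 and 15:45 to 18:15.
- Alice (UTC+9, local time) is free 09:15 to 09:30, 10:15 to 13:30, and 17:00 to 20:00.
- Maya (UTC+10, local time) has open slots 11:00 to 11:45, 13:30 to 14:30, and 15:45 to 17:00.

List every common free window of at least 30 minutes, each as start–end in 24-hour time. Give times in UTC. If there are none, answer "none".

none

Rania → UTC: 04:45–05:00, 05:45–06:30, 07:15–09:30, 09:45–14:00, 14:15–15:00.
Quinn → UTC: 03:00–09:45, 10:45–13:15.
Alice → UTC: 00:15–00:30, 01:15–04:30, 08:00–11:00.
Maya → UTC: 01:00–01:45, 03:30–04:30, 05:45–07:00.
Rania ∩ Quinn: 04:45–05:00, 05:45–06:30, 07:15–09:30, 10:45–13:15.
Rania ∩ Quinn ∩ Alice: 08:00–09:30, 10:45–11:00.
Rania ∩ Quinn ∩ Alice ∩ Maya: (none).
Windows ≥ 30 min: (none).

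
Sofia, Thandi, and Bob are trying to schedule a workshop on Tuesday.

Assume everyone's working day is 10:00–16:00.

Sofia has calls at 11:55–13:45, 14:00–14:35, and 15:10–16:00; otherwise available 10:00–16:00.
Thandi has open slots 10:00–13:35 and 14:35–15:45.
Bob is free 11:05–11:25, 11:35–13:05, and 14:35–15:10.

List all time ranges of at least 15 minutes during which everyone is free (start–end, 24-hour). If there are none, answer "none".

Sofia free within 10:00–16:00: 10:00–11:55, 13:45–14:00, 14:35–15:10.
Sofia ∩ Thandi: 10:00–11:55, 14:35–15:10.
Sofia ∩ Thandi ∩ Bob: 11:05–11:25, 11:35–11:55, 14:35–15:10.
Windows ≥ 15 min: 11:05–11:25, 11:35–11:55, 14:35–15:10.

11:05–11:25, 11:35–11:55, 14:35–15:10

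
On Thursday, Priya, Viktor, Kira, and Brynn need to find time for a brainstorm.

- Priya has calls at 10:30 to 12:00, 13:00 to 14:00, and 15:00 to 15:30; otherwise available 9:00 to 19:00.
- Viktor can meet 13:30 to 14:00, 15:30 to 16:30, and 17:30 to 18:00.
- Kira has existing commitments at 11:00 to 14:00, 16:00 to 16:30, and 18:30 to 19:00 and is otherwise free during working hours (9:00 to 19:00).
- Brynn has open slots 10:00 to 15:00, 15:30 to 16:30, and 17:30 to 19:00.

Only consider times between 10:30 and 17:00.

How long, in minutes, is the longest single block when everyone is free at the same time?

30 minutes

Priya free within 09:00–19:00: 09:00–10:30, 12:00–13:00, 14:00–15:00, 15:30–19:00.
Kira free within 09:00–19:00: 09:00–11:00, 14:00–16:00, 16:30–18:30.
Priya ∩ Viktor: 15:30–16:30, 17:30–18:00.
Priya ∩ Viktor ∩ Kira: 15:30–16:00, 17:30–18:00.
Priya ∩ Viktor ∩ Kira ∩ Brynn: 15:30–16:00, 17:30–18:00.
Restricted to 10:30–17:00: 15:30–16:00.
Single common window of 30 minutes.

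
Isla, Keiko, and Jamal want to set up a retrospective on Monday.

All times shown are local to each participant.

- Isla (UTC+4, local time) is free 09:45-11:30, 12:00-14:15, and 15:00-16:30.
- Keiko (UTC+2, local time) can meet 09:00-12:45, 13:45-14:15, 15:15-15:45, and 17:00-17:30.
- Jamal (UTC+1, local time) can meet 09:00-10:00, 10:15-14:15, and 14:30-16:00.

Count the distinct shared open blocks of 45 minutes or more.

Isla → UTC: 05:45–07:30, 08:00–10:15, 11:00–12:30.
Keiko → UTC: 07:00–10:45, 11:45–12:15, 13:15–13:45, 15:00–15:30.
Jamal → UTC: 08:00–09:00, 09:15–13:15, 13:30–15:00.
Isla ∩ Keiko: 07:00–07:30, 08:00–10:15, 11:45–12:15.
Isla ∩ Keiko ∩ Jamal: 08:00–09:00, 09:15–10:15, 11:45–12:15.
Windows ≥ 45 min: 08:00–09:00, 09:15–10:15.
That's 2 windows.

2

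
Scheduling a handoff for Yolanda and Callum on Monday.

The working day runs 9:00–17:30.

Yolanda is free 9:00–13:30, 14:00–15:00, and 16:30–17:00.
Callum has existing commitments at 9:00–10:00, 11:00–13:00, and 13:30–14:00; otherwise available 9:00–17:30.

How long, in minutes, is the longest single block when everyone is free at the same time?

Callum free within 09:00–17:30: 10:00–11:00, 13:00–13:30, 14:00–17:30.
Yolanda ∩ Callum: 10:00–11:00, 13:00–13:30, 14:00–15:00, 16:30–17:00.
Common window lengths: 60, 30, 60, 30 min; longest is 60.

60 minutes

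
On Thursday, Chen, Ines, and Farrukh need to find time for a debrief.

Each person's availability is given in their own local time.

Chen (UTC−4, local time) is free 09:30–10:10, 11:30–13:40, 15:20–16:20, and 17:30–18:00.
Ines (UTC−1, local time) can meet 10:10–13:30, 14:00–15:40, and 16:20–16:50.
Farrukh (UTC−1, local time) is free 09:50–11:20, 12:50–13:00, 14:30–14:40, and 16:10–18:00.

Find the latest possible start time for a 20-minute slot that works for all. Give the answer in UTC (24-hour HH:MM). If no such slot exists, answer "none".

Chen → UTC: 13:30–14:10, 15:30–17:40, 19:20–20:20, 21:30–22:00.
Ines → UTC: 11:10–14:30, 15:00–16:40, 17:20–17:50.
Farrukh → UTC: 10:50–12:20, 13:50–14:00, 15:30–15:40, 17:10–19:00.
Chen ∩ Ines: 13:30–14:10, 15:30–16:40, 17:20–17:40.
Chen ∩ Ines ∩ Farrukh: 13:50–14:00, 15:30–15:40, 17:20–17:40.
Windows ≥ 20 min: 17:20–17:40.
Latest start in the last window 17:20–17:40 is 17:40 − 20 min = 17:20.

17:20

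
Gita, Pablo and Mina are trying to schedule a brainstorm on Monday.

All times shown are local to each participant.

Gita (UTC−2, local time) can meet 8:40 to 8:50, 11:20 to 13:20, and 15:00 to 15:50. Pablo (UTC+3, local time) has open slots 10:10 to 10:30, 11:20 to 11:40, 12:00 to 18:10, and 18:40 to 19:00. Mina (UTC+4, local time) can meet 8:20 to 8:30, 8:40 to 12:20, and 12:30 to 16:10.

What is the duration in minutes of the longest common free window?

Gita → UTC: 10:40–10:50, 13:20–15:20, 17:00–17:50.
Pablo → UTC: 07:10–07:30, 08:20–08:40, 09:00–15:10, 15:40–16:00.
Mina → UTC: 04:20–04:30, 04:40–08:20, 08:30–12:10.
Gita ∩ Pablo: 10:40–10:50, 13:20–15:10.
Gita ∩ Pablo ∩ Mina: 10:40–10:50.
Single common window of 10 minutes.

10 minutes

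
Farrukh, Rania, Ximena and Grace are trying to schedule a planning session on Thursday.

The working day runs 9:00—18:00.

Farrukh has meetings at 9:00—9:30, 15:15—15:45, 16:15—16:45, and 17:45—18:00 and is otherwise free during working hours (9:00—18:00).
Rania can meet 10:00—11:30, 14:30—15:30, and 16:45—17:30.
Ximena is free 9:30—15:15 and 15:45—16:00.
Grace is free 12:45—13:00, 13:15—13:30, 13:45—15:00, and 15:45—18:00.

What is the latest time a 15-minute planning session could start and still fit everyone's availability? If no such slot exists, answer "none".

Farrukh free within 09:00–18:00: 09:30–15:15, 15:45–16:15, 16:45–17:45.
Farrukh ∩ Rania: 10:00–11:30, 14:30–15:15, 16:45–17:30.
Farrukh ∩ Rania ∩ Ximena: 10:00–11:30, 14:30–15:15.
Farrukh ∩ Rania ∩ Ximena ∩ Grace: 14:30–15:00.
Windows ≥ 15 min: 14:30–15:00.
Latest start in the last window 14:30–15:00 is 15:00 − 15 min = 14:45.

14:45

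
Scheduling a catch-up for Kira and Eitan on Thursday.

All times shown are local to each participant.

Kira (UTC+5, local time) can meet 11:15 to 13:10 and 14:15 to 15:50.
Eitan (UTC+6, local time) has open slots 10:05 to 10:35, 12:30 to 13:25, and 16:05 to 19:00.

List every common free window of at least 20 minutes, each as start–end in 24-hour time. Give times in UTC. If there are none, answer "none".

Kira → UTC: 06:15–08:10, 09:15–10:50.
Eitan → UTC: 04:05–04:35, 06:30–07:25, 10:05–13:00.
Kira ∩ Eitan: 06:30–07:25, 10:05–10:50.
Windows ≥ 20 min: 06:30–07:25, 10:05–10:50.

06:30–07:25, 10:05–10:50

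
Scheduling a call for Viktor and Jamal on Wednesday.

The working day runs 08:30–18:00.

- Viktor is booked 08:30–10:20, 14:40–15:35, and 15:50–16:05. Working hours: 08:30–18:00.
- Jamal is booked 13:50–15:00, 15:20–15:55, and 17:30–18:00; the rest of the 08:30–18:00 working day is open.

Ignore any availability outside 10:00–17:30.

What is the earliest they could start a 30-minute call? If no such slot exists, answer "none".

10:20

Viktor free within 08:30–18:00: 10:20–14:40, 15:35–15:50, 16:05–18:00.
Jamal free within 08:30–18:00: 08:30–13:50, 15:00–15:20, 15:55–17:30.
Viktor ∩ Jamal: 10:20–13:50, 16:05–17:30.
Restricted to 10:00–17:30: 10:20–13:50, 16:05–17:30.
Windows ≥ 30 min: 10:20–13:50, 16:05–17:30.
Earliest such window starts at 10:20.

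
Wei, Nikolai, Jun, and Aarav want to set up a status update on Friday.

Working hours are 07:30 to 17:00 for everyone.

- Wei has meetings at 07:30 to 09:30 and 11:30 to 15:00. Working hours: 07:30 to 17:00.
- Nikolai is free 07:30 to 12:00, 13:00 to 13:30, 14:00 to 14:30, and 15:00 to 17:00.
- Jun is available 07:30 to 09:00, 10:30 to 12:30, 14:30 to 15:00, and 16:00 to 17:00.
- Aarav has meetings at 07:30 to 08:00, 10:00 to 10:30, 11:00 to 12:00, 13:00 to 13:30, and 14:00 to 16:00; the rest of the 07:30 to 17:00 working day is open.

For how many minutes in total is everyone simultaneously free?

Wei free within 07:30–17:00: 09:30–11:30, 15:00–17:00.
Aarav free within 07:30–17:00: 08:00–10:00, 10:30–11:00, 12:00–13:00, 13:30–14:00, 16:00–17:00.
Wei ∩ Nikolai: 09:30–11:30, 15:00–17:00.
Wei ∩ Nikolai ∩ Jun: 10:30–11:30, 16:00–17:00.
Wei ∩ Nikolai ∩ Jun ∩ Aarav: 10:30–11:00, 16:00–17:00.
Total common minutes: 30 + 60 = 90.

90 minutes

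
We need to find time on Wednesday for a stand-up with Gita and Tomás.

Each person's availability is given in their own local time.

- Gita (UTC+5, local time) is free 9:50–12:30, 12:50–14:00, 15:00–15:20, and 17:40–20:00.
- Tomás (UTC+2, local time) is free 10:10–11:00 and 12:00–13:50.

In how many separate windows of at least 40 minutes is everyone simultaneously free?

Gita → UTC: 04:50–07:30, 07:50–09:00, 10:00–10:20, 12:40–15:00.
Tomás → UTC: 08:10–09:00, 10:00–11:50.
Gita ∩ Tomás: 08:10–09:00, 10:00–10:20.
Windows ≥ 40 min: 08:10–09:00.
That's 1 window.

1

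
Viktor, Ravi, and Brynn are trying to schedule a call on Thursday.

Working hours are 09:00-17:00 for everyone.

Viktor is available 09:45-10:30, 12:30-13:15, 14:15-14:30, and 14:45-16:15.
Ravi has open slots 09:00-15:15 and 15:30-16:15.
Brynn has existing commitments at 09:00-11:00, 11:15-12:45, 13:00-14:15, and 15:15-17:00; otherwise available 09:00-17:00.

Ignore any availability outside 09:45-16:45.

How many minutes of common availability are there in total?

Brynn free within 09:00–17:00: 11:00–11:15, 12:45–13:00, 14:15–15:15.
Viktor ∩ Ravi: 09:45–10:30, 12:30–13:15, 14:15–14:30, 14:45–15:15, 15:30–16:15.
Viktor ∩ Ravi ∩ Brynn: 12:45–13:00, 14:15–14:30, 14:45–15:15.
Restricted to 09:45–16:45: 12:45–13:00, 14:15–14:30, 14:45–15:15.
Total common minutes: 15 + 15 + 30 = 60.

60 minutes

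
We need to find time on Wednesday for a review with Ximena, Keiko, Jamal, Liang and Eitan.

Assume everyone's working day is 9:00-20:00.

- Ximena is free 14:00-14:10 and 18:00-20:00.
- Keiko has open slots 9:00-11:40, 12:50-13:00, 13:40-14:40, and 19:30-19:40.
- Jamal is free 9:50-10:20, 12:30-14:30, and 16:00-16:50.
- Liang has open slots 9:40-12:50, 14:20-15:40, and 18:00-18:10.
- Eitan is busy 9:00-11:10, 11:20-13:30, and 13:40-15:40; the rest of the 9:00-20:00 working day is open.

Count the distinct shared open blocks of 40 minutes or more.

0

Eitan free within 09:00–20:00: 11:10–11:20, 13:30–13:40, 15:40–20:00.
Ximena ∩ Keiko: 14:00–14:10, 19:30–19:40.
Ximena ∩ Keiko ∩ Jamal: 14:00–14:10.
Ximena ∩ Keiko ∩ Jamal ∩ Liang: (none).
Ximena ∩ Keiko ∩ Jamal ∩ Liang ∩ Eitan: (none).
Windows ≥ 40 min: (none).
That's 0 windows.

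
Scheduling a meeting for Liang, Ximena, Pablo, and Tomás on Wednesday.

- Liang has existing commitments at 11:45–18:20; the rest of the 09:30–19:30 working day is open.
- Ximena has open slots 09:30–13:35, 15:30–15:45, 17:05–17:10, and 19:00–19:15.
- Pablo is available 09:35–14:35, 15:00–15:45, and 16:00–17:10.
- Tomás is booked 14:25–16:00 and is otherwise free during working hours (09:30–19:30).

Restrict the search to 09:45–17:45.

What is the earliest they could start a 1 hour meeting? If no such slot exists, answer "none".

Liang free within 09:30–19:30: 09:30–11:45, 18:20–19:30.
Tomás free within 09:30–19:30: 09:30–14:25, 16:00–19:30.
Liang ∩ Ximena: 09:30–11:45, 19:00–19:15.
Liang ∩ Ximena ∩ Pablo: 09:35–11:45.
Liang ∩ Ximena ∩ Pablo ∩ Tomás: 09:35–11:45.
Restricted to 09:45–17:45: 09:45–11:45.
Windows ≥ 60 min: 09:45–11:45.
Earliest such window starts at 09:45.

09:45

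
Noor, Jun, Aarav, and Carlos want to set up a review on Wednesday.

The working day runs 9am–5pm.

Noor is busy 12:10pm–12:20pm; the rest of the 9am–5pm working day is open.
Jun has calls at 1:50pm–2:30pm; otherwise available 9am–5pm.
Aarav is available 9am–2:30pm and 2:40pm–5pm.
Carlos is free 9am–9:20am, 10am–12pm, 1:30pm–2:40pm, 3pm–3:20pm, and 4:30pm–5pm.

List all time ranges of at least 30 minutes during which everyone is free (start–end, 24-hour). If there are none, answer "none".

10:00–12:00, 16:30–17:00

Noor free within 09:00–17:00: 09:00–12:10, 12:20–17:00.
Jun free within 09:00–17:00: 09:00–13:50, 14:30–17:00.
Noor ∩ Jun: 09:00–12:10, 12:20–13:50, 14:30–17:00.
Noor ∩ Jun ∩ Aarav: 09:00–12:10, 12:20–13:50, 14:40–17:00.
Noor ∩ Jun ∩ Aarav ∩ Carlos: 09:00–09:20, 10:00–12:00, 13:30–13:50, 15:00–15:20, 16:30–17:00.
Windows ≥ 30 min: 10:00–12:00, 16:30–17:00.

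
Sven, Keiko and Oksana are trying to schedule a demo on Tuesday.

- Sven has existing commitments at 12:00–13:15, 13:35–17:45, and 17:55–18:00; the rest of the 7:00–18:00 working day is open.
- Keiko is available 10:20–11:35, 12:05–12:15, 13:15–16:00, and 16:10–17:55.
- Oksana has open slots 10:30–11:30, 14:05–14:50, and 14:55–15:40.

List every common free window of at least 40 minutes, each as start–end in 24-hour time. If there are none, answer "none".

Sven free within 07:00–18:00: 07:00–12:00, 13:15–13:35, 17:45–17:55.
Sven ∩ Keiko: 10:20–11:35, 13:15–13:35, 17:45–17:55.
Sven ∩ Keiko ∩ Oksana: 10:30–11:30.
Windows ≥ 40 min: 10:30–11:30.

10:30–11:30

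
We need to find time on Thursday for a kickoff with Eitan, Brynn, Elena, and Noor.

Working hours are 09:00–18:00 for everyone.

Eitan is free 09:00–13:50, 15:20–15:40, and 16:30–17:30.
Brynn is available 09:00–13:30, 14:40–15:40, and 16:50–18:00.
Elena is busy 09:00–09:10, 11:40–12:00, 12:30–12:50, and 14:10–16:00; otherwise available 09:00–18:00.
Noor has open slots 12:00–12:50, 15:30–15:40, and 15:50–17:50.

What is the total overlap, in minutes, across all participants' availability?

70 minutes

Elena free within 09:00–18:00: 09:10–11:40, 12:00–12:30, 12:50–14:10, 16:00–18:00.
Eitan ∩ Brynn: 09:00–13:30, 15:20–15:40, 16:50–17:30.
Eitan ∩ Brynn ∩ Elena: 09:10–11:40, 12:00–12:30, 12:50–13:30, 16:50–17:30.
Eitan ∩ Brynn ∩ Elena ∩ Noor: 12:00–12:30, 16:50–17:30.
Total common minutes: 30 + 40 = 70.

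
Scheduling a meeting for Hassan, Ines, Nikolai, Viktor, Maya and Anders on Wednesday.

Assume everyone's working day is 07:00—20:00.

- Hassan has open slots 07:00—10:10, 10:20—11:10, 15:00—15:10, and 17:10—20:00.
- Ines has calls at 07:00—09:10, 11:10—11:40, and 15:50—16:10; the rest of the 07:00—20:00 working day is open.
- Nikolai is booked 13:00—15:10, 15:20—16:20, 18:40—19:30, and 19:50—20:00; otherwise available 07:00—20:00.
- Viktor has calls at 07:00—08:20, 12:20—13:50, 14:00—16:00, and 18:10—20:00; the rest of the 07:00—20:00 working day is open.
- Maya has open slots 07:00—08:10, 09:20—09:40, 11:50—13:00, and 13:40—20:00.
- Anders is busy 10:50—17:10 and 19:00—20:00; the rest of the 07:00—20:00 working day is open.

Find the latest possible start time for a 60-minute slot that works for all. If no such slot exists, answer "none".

17:10

Ines free within 07:00–20:00: 09:10–11:10, 11:40–15:50, 16:10–20:00.
Nikolai free within 07:00–20:00: 07:00–13:00, 15:10–15:20, 16:20–18:40, 19:30–19:50.
Viktor free within 07:00–20:00: 08:20–12:20, 13:50–14:00, 16:00–18:10.
Anders free within 07:00–20:00: 07:00–10:50, 17:10–19:00.
Hassan ∩ Ines: 09:10–10:10, 10:20–11:10, 15:00–15:10, 17:10–20:00.
Hassan ∩ Ines ∩ Nikolai: 09:10–10:10, 10:20–11:10, 17:10–18:40, 19:30–19:50.
Hassan ∩ Ines ∩ Nikolai ∩ Viktor: 09:10–10:10, 10:20–11:10, 17:10–18:10.
Hassan ∩ Ines ∩ Nikolai ∩ Viktor ∩ Maya: 09:20–09:40, 17:10–18:10.
Hassan ∩ Ines ∩ Nikolai ∩ Viktor ∩ Maya ∩ Anders: 09:20–09:40, 17:10–18:10.
Windows ≥ 60 min: 17:10–18:10.
Latest start in the last window 17:10–18:10 is 18:10 − 60 min = 17:10.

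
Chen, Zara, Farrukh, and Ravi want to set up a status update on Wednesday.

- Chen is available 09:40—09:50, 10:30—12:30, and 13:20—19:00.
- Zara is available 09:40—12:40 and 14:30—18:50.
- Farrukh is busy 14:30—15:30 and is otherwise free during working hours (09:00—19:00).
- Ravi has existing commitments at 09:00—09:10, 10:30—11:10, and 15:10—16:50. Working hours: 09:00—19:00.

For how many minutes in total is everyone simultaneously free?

Farrukh free within 09:00–19:00: 09:00–14:30, 15:30–19:00.
Ravi free within 09:00–19:00: 09:10–10:30, 11:10–15:10, 16:50–19:00.
Chen ∩ Zara: 09:40–09:50, 10:30–12:30, 14:30–18:50.
Chen ∩ Zara ∩ Farrukh: 09:40–09:50, 10:30–12:30, 15:30–18:50.
Chen ∩ Zara ∩ Farrukh ∩ Ravi: 09:40–09:50, 11:10–12:30, 16:50–18:50.
Total common minutes: 10 + 80 + 120 = 210.

210 minutes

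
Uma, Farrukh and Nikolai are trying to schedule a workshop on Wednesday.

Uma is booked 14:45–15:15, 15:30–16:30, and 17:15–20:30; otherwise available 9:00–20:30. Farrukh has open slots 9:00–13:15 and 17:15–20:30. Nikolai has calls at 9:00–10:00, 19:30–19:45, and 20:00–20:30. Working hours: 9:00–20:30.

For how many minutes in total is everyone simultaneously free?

195 minutes

Uma free within 09:00–20:30: 09:00–14:45, 15:15–15:30, 16:30–17:15.
Nikolai free within 09:00–20:30: 10:00–19:30, 19:45–20:00.
Uma ∩ Farrukh: 09:00–13:15.
Uma ∩ Farrukh ∩ Nikolai: 10:00–13:15.
Total common minutes: 195.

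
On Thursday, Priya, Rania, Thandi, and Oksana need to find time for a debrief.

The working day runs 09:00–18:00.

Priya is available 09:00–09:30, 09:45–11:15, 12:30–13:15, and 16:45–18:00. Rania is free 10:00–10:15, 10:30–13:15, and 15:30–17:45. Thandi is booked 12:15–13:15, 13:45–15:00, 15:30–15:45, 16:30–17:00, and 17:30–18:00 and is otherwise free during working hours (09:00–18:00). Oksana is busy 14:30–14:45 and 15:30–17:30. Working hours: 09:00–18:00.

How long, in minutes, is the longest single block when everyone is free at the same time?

45 minutes

Thandi free within 09:00–18:00: 09:00–12:15, 13:15–13:45, 15:00–15:30, 15:45–16:30, 17:00–17:30.
Oksana free within 09:00–18:00: 09:00–14:30, 14:45–15:30, 17:30–18:00.
Priya ∩ Rania: 10:00–10:15, 10:30–11:15, 12:30–13:15, 16:45–17:45.
Priya ∩ Rania ∩ Thandi: 10:00–10:15, 10:30–11:15, 17:00–17:30.
Priya ∩ Rania ∩ Thandi ∩ Oksana: 10:00–10:15, 10:30–11:15.
Common window lengths: 15, 45 min; longest is 45.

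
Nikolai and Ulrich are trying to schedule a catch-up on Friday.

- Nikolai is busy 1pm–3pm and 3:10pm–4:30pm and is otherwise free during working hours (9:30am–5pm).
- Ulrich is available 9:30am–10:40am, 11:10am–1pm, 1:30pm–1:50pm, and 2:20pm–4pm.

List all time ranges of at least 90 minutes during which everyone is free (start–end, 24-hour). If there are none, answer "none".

11:10–13:00

Nikolai free within 09:30–17:00: 09:30–13:00, 15:00–15:10, 16:30–17:00.
Nikolai ∩ Ulrich: 09:30–10:40, 11:10–13:00, 15:00–15:10.
Windows ≥ 90 min: 11:10–13:00.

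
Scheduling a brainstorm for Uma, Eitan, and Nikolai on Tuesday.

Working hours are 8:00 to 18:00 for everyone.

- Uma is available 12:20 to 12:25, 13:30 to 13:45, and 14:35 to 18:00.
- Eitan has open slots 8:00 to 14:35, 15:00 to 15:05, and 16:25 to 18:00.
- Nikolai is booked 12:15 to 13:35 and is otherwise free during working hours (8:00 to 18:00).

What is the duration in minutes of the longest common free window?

95 minutes

Nikolai free within 08:00–18:00: 08:00–12:15, 13:35–18:00.
Uma ∩ Eitan: 12:20–12:25, 13:30–13:45, 15:00–15:05, 16:25–18:00.
Uma ∩ Eitan ∩ Nikolai: 13:35–13:45, 15:00–15:05, 16:25–18:00.
Common window lengths: 10, 5, 95 min; longest is 95.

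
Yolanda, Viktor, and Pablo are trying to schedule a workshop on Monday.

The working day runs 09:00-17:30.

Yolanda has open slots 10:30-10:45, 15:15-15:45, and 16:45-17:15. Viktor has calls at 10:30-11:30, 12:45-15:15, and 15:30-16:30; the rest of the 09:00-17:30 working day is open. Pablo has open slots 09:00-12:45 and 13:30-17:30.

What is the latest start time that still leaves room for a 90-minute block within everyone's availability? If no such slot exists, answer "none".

Viktor free within 09:00–17:30: 09:00–10:30, 11:30–12:45, 15:15–15:30, 16:30–17:30.
Yolanda ∩ Viktor: 15:15–15:30, 16:45–17:15.
Yolanda ∩ Viktor ∩ Pablo: 15:15–15:30, 16:45–17:15.
Windows ≥ 90 min: (none).

none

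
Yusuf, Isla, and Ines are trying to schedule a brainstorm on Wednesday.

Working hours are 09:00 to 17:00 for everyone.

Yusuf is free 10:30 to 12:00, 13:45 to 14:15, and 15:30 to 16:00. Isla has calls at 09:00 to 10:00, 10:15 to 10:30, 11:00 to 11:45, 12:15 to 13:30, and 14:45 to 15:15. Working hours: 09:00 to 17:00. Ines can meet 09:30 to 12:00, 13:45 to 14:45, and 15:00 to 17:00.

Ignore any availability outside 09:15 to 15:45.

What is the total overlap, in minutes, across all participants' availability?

Isla free within 09:00–17:00: 10:00–10:15, 10:30–11:00, 11:45–12:15, 13:30–14:45, 15:15–17:00.
Yusuf ∩ Isla: 10:30–11:00, 11:45–12:00, 13:45–14:15, 15:30–16:00.
Yusuf ∩ Isla ∩ Ines: 10:30–11:00, 11:45–12:00, 13:45–14:15, 15:30–16:00.
Restricted to 09:15–15:45: 10:30–11:00, 11:45–12:00, 13:45–14:15, 15:30–15:45.
Total common minutes: 30 + 15 + 30 + 15 = 90.

90 minutes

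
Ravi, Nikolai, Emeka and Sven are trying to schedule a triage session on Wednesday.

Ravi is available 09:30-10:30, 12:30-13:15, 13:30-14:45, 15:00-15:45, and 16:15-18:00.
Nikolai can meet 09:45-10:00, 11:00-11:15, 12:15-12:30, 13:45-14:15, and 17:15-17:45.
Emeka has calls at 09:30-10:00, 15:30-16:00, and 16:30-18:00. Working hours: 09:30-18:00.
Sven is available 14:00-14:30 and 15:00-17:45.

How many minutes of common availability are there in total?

15 minutes

Emeka free within 09:30–18:00: 10:00–15:30, 16:00–16:30.
Ravi ∩ Nikolai: 09:45–10:00, 13:45–14:15, 17:15–17:45.
Ravi ∩ Nikolai ∩ Emeka: 13:45–14:15.
Ravi ∩ Nikolai ∩ Emeka ∩ Sven: 14:00–14:15.
Total common minutes: 15.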